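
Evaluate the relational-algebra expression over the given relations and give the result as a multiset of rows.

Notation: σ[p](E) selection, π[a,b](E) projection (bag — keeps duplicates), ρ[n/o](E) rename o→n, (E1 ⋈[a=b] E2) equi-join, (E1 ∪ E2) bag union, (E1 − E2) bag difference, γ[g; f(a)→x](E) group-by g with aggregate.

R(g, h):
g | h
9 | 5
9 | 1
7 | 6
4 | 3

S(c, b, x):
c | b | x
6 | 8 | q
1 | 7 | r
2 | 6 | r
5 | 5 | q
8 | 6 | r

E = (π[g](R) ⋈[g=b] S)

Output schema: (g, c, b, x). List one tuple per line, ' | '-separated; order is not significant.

Stepwise |·|:
  R → 4
  π[g](R) → 4
  S → 5
  (π[g](R) ⋈[g=b] S) → 1

== RESULT ==
g | c | b | x
7 | 1 | 7 | r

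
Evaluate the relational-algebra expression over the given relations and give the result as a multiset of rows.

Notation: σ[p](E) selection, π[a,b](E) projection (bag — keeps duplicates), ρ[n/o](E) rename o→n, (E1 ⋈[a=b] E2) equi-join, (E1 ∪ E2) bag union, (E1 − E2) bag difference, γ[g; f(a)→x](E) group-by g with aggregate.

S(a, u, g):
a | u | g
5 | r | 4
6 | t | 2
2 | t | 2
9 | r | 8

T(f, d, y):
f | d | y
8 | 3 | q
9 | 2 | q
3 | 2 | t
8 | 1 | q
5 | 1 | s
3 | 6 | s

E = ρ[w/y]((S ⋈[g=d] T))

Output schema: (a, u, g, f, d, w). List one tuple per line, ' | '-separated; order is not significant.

Row counts bottom-up:
  S → 4
  T → 6
  (S ⋈[g=d] T) → 4
  ρ[w/y]((S ⋈[g=d] T)) → 4

== RESULT ==
a | u | g | f | d | w
2 | t | 2 | 3 | 2 | t
2 | t | 2 | 9 | 2 | q
6 | t | 2 | 3 | 2 | t
6 | t | 2 | 9 | 2 | q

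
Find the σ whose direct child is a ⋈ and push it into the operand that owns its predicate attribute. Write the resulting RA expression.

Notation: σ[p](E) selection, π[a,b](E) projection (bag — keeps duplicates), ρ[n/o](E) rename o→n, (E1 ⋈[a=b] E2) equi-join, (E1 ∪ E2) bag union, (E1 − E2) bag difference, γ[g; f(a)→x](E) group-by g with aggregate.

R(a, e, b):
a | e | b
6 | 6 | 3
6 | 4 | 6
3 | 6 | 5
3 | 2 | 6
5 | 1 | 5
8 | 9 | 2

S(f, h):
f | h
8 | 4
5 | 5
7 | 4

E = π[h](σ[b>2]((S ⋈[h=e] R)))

σ filters on b, owned by the right side.
E' = π[h]((S ⋈[h=e] σ[b>2](R)))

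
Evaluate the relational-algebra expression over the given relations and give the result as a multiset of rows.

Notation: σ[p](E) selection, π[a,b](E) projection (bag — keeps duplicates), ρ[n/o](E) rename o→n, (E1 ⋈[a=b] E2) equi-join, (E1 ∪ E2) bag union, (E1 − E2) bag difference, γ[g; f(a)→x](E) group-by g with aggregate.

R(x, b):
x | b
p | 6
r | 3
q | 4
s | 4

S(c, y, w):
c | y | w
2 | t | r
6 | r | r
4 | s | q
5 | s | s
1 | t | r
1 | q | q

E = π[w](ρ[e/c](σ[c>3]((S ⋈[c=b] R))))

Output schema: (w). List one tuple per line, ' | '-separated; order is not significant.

Subexpression sizes:
  S → 6
  R → 4
  (S ⋈[c=b] R) → 3
  σ[c>3]((S ⋈[c=b] R)) → 3
  ρ[e/c](σ[c>3]((S ⋈[c=b] R))) → 3
  π[w](ρ[e/c](σ[c>3]((S ⋈[c=b] R)))) → 3

== RESULT ==
w
q
q
r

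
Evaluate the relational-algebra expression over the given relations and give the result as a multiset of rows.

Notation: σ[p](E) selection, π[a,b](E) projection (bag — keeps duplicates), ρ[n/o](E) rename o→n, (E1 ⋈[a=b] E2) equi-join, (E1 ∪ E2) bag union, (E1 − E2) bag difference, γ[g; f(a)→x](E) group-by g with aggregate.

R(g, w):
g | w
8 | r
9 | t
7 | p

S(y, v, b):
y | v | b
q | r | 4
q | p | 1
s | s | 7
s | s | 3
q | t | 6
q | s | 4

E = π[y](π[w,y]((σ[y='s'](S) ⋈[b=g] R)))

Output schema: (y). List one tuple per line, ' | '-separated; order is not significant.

Per-node cardinality:
  S → 6
  σ[y='s'](S) → 2
  R → 3
  (σ[y='s'](S) ⋈[b=g] R) → 1
  π[w,y]((σ[y='s'](S) ⋈[b=g] R)) → 1
  π[y](π[w,y]((σ[y='s'](S) ⋈[b=g] R))) → 1

== RESULT ==
y
s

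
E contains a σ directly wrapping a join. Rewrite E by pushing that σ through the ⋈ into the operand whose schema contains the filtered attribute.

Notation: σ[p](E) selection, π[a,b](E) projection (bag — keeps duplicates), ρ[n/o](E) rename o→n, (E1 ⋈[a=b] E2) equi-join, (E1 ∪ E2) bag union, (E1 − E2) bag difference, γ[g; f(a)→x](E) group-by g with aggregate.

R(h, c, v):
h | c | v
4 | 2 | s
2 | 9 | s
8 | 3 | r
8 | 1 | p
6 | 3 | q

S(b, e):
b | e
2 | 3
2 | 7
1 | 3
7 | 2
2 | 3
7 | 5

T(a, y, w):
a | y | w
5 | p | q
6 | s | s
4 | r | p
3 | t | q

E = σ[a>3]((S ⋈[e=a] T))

σ filters on a, owned by the right side.
E' = (S ⋈[e=a] σ[a>3](T))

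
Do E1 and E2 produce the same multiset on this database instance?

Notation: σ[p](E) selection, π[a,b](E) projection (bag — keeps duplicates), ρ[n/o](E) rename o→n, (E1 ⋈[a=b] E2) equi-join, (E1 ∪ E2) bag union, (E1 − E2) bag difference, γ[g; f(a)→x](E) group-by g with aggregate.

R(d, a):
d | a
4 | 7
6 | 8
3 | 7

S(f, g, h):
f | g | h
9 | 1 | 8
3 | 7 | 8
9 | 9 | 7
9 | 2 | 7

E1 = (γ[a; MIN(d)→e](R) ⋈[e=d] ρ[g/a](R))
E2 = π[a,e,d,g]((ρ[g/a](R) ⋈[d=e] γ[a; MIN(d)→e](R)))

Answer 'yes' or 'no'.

E1 stepwise |·|:
  R → 3
  γ[a; MIN(d)→e](R) → 2
  R → 3
  ρ[g/a](R) → 3
  (γ[a; MIN(d)→e](R) ⋈[e=d] ρ[g/a](R)) → 2
E2 stepwise |·|:
  R → 3
  ρ[g/a](R) → 3
  R → 3
  γ[a; MIN(d)→e](R) → 2
  (ρ[g/a](R) ⋈[d=e] γ[a; MIN(d)→e](R)) → 2
  π[a,e,d,g]((ρ[g/a](R) ⋈[d=e] γ[a; MIN(d)→e](R))) → 2

E1 and E2 produce the same multiset:
a | e | d | g
7 | 3 | 3 | 7
8 | 6 | 6 | 8

yes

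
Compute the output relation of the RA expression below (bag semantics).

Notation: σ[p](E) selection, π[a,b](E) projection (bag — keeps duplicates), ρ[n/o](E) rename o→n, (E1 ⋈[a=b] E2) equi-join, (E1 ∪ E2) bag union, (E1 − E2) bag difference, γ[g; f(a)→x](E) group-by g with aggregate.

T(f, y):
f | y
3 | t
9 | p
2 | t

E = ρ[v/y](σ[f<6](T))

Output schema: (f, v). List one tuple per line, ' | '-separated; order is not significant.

Stepwise |·|:
  T → 3
  σ[f<6](T) → 2
  ρ[v/y](σ[f<6](T)) → 2

== RESULT ==
f | v
2 | t
3 | t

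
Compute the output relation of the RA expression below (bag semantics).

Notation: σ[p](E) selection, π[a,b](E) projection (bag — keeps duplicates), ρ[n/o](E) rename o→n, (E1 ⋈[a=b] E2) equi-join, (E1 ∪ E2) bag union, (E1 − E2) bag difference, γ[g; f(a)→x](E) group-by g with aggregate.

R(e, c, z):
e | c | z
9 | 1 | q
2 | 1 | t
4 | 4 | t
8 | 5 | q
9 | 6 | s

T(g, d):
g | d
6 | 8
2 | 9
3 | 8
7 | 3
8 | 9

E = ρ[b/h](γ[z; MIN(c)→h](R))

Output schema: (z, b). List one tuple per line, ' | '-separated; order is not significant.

Row counts bottom-up:
  R → 5
  γ[z; MIN(c)→h](R) → 3
  ρ[b/h](γ[z; MIN(c)→h](R)) → 3

== RESULT ==
z | b
q | 1
s | 6
t | 1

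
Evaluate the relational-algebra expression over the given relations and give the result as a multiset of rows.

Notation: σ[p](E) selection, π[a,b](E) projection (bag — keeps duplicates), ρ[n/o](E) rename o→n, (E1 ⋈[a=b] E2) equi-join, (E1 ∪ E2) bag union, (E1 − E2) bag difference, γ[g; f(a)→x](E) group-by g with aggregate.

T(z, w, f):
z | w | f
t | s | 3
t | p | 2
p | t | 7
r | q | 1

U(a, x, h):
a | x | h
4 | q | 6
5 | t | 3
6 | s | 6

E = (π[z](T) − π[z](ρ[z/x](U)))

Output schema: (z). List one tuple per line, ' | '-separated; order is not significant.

Per-node cardinality:
  T → 4
  π[z](T) → 4
  U → 3
  ρ[z/x](U) → 3
  π[z](ρ[z/x](U)) → 3
  (π[z](T) − π[z](ρ[z/x](U))) → 3

== RESULT ==
z
p
r
t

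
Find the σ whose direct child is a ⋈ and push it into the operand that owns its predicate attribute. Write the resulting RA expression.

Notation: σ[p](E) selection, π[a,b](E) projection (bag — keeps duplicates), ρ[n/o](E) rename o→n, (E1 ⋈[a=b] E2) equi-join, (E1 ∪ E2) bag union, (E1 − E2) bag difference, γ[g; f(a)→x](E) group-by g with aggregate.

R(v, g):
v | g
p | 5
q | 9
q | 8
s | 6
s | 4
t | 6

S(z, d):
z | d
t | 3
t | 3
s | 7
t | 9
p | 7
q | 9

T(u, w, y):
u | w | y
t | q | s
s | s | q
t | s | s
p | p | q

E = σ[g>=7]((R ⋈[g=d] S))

σ filters on g, owned by the left side.
E' = (σ[g>=7](R) ⋈[g=d] S)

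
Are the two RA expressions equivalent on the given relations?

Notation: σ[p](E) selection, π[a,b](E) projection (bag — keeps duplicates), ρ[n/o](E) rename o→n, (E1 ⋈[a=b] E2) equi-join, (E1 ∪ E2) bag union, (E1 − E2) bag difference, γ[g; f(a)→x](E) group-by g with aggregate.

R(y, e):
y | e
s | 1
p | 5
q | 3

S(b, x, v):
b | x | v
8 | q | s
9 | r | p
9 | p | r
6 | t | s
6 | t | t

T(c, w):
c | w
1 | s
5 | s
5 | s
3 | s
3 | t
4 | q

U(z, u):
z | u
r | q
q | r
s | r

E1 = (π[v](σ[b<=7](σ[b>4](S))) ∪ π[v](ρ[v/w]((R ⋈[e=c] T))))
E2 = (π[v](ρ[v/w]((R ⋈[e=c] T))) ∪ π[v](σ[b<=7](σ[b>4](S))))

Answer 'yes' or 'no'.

E1 per-node cardinality:
  S → 5
  σ[b>4](S) → 5
  σ[b<=7](σ[b>4](S)) → 2
  π[v](σ[b<=7](σ[b>4](S))) → 2
  R → 3
  T → 6
  (R ⋈[e=c] T) → 5
  ρ[v/w]((R ⋈[e=c] T)) → 5
  π[v](ρ[v/w]((R ⋈[e=c] T))) → 5
  (π[v](σ[b<=7](σ[b>4](S))) ∪ π[v](ρ[v/w]((R ⋈[e=c] T)))) → 7
E2 per-node cardinality:
  R → 3
  T → 6
  (R ⋈[e=c] T) → 5
  ρ[v/w]((R ⋈[e=c] T)) → 5
  π[v](ρ[v/w]((R ⋈[e=c] T))) → 5
  S → 5
  σ[b>4](S) → 5
  σ[b<=7](σ[b>4](S)) → 2
  π[v](σ[b<=7](σ[b>4](S))) → 2
  (π[v](ρ[v/w]((R ⋈[e=c] T))) ∪ π[v](σ[b<=7](σ[b>4](S)))) → 7

E1 and E2 produce the same multiset:
v
s
s
s
s
s
t
t

yes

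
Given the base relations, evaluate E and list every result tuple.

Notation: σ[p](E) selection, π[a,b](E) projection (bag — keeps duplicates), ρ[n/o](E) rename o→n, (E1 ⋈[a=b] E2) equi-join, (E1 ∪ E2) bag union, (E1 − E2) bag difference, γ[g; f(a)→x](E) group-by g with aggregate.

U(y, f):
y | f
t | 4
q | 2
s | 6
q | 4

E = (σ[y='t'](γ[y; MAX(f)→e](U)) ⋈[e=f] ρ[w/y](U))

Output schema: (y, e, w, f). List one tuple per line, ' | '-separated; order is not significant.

Stepwise |·|:
  U → 4
  γ[y; MAX(f)→e](U) → 3
  σ[y='t'](γ[y; MAX(f)→e](U)) → 1
  U → 4
  ρ[w/y](U) → 4
  (σ[y='t'](γ[y; MAX(f)→e](U)) ⋈[e=f] ρ[w/y](U)) → 2

== RESULT ==
y | e | w | f
t | 4 | q | 4
t | 4 | t | 4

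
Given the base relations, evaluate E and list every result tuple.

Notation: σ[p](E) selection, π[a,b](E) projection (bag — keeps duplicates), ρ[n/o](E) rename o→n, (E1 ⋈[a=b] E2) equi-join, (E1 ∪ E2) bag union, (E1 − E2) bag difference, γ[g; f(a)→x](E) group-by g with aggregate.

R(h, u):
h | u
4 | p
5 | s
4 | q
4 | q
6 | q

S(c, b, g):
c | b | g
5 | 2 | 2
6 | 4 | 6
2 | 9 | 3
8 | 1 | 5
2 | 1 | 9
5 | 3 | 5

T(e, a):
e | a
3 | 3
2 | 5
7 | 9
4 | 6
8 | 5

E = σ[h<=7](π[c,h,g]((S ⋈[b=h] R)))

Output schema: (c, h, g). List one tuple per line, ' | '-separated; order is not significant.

Subexpression sizes:
  S → 6
  R → 5
  (S ⋈[b=h] R) → 3
  π[c,h,g]((S ⋈[b=h] R)) → 3
  σ[h<=7](π[c,h,g]((S ⋈[b=h] R))) → 3

== RESULT ==
c | h | g
6 | 4 | 6
6 | 4 | 6
6 | 4 | 6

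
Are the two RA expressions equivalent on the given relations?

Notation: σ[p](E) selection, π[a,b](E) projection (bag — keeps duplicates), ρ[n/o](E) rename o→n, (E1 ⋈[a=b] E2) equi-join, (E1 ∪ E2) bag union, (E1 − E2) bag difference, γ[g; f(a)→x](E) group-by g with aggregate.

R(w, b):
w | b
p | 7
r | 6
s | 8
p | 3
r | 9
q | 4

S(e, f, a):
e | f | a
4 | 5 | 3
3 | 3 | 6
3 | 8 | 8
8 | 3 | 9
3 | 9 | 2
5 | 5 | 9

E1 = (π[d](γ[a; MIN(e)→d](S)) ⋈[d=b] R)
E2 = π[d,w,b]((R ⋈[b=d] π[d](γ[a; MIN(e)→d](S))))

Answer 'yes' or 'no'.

E1 row counts bottom-up:
  S → 6
  γ[a; MIN(e)→d](S) → 5
  π[d](γ[a; MIN(e)→d](S)) → 5
  R → 6
  (π[d](γ[a; MIN(e)→d](S)) ⋈[d=b] R) → 4
E2 row counts bottom-up:
  R → 6
  S → 6
  γ[a; MIN(e)→d](S) → 5
  π[d](γ[a; MIN(e)→d](S)) → 5
  (R ⋈[b=d] π[d](γ[a; MIN(e)→d](S))) → 4
  π[d,w,b]((R ⋈[b=d] π[d](γ[a; MIN(e)→d](S)))) → 4

E1 and E2 produce the same multiset:
d | w | b
3 | p | 3
3 | p | 3
3 | p | 3
4 | q | 4

yes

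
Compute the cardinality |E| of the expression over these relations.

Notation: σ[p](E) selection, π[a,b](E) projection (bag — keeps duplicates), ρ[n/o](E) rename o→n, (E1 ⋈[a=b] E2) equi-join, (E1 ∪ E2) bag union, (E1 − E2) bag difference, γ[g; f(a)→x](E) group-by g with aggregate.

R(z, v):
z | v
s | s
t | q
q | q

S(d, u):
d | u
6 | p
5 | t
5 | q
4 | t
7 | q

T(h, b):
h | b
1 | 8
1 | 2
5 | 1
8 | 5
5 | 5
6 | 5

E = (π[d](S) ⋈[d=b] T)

Stepwise |·|:
  S → 5
  π[d](S) → 5
  T → 6
  (π[d](S) ⋈[d=b] T) → 6

|E| = 6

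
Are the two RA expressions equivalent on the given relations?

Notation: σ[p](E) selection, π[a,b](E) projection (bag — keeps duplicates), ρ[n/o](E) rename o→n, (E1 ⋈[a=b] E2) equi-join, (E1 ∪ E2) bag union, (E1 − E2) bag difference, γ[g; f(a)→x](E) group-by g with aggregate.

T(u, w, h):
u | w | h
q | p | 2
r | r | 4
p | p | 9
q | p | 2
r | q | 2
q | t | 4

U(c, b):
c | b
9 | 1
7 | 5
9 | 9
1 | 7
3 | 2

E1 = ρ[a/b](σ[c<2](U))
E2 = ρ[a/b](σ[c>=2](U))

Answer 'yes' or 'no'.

E1 subexpression sizes:
  U → 5
  σ[c<2](U) → 1
  ρ[a/b](σ[c<2](U)) → 1
E2 subexpression sizes:
  U → 5
  σ[c>=2](U) → 4
  ρ[a/b](σ[c>=2](U)) → 4

E1 result:
c | a
1 | 7
E2 result:
c | a
3 | 2
7 | 5
9 | 1
9 | 9
Witness: (1, 7) appears 1× in E1 but 0× in E2.

no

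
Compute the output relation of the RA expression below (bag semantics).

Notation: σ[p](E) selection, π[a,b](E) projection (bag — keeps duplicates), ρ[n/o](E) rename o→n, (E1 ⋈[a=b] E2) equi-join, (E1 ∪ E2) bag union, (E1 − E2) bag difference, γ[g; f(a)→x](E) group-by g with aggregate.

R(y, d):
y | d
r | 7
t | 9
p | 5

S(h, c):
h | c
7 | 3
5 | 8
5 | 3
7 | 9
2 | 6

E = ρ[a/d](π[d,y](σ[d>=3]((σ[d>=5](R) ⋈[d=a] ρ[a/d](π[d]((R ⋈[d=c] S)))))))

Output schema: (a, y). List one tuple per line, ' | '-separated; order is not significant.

Subexpression sizes:
  R → 3
  σ[d>=5](R) → 3
  R → 3
  S → 5
  (R ⋈[d=c] S) → 1
  π[d]((R ⋈[d=c] S)) → 1
  ρ[a/d](π[d]((R ⋈[d=c] S))) → 1
  (σ[d>=5](R) ⋈[d=a] ρ[a/d](π[d]((R ⋈[d=c] S)))) → 1
  σ[d>=3]((σ[d>=5](R) ⋈[d=a] ρ[a/d](π[d]((R ⋈[d=c] S))))) → 1
  π[d,y](σ[d>=3]((σ[d>=5](R) ⋈[d=a] ρ[a/d](π[d]((R ⋈[d=c] S)))))) → 1
  ρ[a/d](π[d,y](σ[d>=3]((σ[d>=5](R) ⋈[d=a] ρ[a/d](π[d]((R ⋈[d=c] S))))))) → 1

== RESULT ==
a | y
9 | t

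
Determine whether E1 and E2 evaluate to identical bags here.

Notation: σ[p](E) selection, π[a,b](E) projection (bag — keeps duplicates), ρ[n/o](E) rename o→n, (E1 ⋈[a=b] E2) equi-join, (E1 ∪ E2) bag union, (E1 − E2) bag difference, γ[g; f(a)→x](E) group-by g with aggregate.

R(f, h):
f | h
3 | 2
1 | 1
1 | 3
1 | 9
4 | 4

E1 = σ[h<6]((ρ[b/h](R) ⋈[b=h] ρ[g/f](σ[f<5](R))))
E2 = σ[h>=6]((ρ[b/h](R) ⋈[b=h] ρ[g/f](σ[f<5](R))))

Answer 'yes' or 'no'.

E1 stepwise |·|:
  R → 5
  ρ[b/h](R) → 5
  R → 5
  σ[f<5](R) → 5
  ρ[g/f](σ[f<5](R)) → 5
  (ρ[b/h](R) ⋈[b=h] ρ[g/f](σ[f<5](R))) → 5
  σ[h<6]((ρ[b/h](R) ⋈[b=h] ρ[g/f](σ[f<5](R)))) → 4
E2 stepwise |·|:
  R → 5
  ρ[b/h](R) → 5
  R → 5
  σ[f<5](R) → 5
  ρ[g/f](σ[f<5](R)) → 5
  (ρ[b/h](R) ⋈[b=h] ρ[g/f](σ[f<5](R))) → 5
  σ[h>=6]((ρ[b/h](R) ⋈[b=h] ρ[g/f](σ[f<5](R)))) → 1

E1 result:
f | b | g | h
1 | 1 | 1 | 1
1 | 3 | 1 | 3
3 | 2 | 3 | 2
4 | 4 | 4 | 4
E2 result:
f | b | g | h
1 | 9 | 1 | 9
Witness: (1, 3, 1, 3) appears 1× in E1 but 0× in E2.

no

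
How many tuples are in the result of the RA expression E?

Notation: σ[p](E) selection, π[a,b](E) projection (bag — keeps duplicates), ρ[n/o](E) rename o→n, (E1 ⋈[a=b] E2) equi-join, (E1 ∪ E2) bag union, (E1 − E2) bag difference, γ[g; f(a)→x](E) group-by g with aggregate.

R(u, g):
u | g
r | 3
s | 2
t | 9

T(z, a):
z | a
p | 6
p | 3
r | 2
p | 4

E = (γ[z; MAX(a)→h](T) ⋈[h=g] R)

Row counts bottom-up:
  T → 4
  γ[z; MAX(a)→h](T) → 2
  R → 3
  (γ[z; MAX(a)→h](T) ⋈[h=g] R) → 1

|E| = 1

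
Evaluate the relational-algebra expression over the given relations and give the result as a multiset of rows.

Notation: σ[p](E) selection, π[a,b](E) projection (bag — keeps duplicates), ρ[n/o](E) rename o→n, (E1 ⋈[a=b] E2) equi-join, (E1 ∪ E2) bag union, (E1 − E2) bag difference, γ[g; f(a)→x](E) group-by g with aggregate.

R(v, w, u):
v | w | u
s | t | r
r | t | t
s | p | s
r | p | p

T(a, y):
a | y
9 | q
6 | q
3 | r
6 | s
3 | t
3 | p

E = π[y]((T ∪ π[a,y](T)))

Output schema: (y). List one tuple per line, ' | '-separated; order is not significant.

Row counts bottom-up:
  T → 6
  T → 6
  π[a,y](T) → 6
  (T ∪ π[a,y](T)) → 12
  π[y]((T ∪ π[a,y](T))) → 12

== RESULT ==
y
p
p
q
q
q
q
r
r
s
s
t
t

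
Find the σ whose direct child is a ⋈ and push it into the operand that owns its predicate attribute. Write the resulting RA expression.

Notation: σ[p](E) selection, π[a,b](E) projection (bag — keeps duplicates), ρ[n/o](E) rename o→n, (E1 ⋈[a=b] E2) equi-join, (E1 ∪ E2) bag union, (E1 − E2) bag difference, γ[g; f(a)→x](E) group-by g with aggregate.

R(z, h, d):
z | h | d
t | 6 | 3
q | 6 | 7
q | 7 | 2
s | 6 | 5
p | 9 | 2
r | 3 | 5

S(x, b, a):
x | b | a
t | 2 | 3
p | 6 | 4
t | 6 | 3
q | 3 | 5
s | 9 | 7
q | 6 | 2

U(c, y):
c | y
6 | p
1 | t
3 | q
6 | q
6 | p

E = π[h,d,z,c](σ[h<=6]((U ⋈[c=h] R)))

σ filters on h, owned by the right side.
E' = π[h,d,z,c]((U ⋈[c=h] σ[h<=6](R)))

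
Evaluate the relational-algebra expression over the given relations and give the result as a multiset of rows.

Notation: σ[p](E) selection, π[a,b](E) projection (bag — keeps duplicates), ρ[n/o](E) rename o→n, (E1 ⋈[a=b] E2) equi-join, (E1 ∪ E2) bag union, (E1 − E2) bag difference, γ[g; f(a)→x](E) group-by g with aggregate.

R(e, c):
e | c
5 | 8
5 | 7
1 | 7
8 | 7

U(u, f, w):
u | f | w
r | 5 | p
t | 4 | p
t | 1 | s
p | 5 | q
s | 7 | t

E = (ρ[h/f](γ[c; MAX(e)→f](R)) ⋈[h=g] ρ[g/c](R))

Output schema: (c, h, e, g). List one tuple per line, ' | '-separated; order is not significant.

Stepwise |·|:
  R → 4
  γ[c; MAX(e)→f](R) → 2
  ρ[h/f](γ[c; MAX(e)→f](R)) → 2
  R → 4
  ρ[g/c](R) → 4
  (ρ[h/f](γ[c; MAX(e)→f](R)) ⋈[h=g] ρ[g/c](R)) → 1

== RESULT ==
c | h | e | g
7 | 8 | 5 | 8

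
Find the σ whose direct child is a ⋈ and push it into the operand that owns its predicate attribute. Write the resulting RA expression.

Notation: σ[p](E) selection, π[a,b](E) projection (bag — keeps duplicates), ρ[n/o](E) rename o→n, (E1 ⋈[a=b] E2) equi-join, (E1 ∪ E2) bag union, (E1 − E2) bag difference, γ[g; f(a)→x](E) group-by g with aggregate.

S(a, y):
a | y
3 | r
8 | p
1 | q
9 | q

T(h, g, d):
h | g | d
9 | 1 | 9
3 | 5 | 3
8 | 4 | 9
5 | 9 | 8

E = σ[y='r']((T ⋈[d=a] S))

σ filters on y, owned by the right side.
E' = (T ⋈[d=a] σ[y='r'](S))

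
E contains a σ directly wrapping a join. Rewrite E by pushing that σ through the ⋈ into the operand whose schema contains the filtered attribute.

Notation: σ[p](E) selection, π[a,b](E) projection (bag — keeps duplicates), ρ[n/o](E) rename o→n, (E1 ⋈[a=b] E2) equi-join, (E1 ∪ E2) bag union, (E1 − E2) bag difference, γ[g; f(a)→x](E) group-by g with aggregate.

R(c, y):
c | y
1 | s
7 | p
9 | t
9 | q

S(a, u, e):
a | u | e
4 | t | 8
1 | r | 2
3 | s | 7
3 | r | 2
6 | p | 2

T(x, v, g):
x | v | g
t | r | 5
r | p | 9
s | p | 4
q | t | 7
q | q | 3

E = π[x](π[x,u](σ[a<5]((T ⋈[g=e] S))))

σ filters on a, owned by the right side.
E' = π[x](π[x,u]((T ⋈[g=e] σ[a<5](S))))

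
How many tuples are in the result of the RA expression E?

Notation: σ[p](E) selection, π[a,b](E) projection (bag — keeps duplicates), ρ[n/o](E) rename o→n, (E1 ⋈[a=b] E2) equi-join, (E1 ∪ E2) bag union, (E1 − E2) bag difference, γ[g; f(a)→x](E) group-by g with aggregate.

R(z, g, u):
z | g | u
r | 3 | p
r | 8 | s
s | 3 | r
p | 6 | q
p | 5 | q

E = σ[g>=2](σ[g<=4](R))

Per-node cardinality:
  R → 5
  σ[g<=4](R) → 2
  σ[g>=2](σ[g<=4](R)) → 2

|E| = 2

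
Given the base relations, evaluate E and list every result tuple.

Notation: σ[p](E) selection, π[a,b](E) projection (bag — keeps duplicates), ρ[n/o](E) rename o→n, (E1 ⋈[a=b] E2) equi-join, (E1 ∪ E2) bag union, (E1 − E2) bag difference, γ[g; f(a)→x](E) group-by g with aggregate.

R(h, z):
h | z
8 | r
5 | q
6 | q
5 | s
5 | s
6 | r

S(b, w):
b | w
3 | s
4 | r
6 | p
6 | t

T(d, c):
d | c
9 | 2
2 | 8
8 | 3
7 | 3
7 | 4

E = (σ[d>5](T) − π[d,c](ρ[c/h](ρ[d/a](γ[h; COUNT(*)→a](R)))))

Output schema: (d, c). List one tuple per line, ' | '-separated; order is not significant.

Stepwise |·|:
  T → 5
  σ[d>5](T) → 4
  R → 6
  γ[h; COUNT(*)→a](R) → 3
  ρ[d/a](γ[h; COUNT(*)→a](R)) → 3
  ρ[c/h](ρ[d/a](γ[h; COUNT(*)→a](R))) → 3
  π[d,c](ρ[c/h](ρ[d/a](γ[h; COUNT(*)→a](R)))) → 3
  (σ[d>5](T) − π[d,c](ρ[c/h](ρ[d/a](γ[h; COUNT(*)→a](R))))) → 4

== RESULT ==
d | c
7 | 3
7 | 4
8 | 3
9 | 2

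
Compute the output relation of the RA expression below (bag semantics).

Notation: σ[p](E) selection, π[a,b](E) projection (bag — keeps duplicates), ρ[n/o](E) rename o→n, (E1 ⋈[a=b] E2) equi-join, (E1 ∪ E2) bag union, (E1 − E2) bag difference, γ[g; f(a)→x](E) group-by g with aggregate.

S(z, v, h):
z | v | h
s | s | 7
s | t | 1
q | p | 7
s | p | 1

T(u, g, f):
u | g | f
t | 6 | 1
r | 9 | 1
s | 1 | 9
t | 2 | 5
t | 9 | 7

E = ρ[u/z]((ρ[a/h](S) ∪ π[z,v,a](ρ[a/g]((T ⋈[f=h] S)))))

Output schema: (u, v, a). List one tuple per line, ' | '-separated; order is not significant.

Stepwise |·|:
  S → 4
  ρ[a/h](S) → 4
  T → 5
  S → 4
  (T ⋈[f=h] S) → 6
  ρ[a/g]((T ⋈[f=h] S)) → 6
  π[z,v,a](ρ[a/g]((T ⋈[f=h] S))) → 6
  (ρ[a/h](S) ∪ π[z,v,a](ρ[a/g]((T ⋈[f=h] S)))) → 10
  ρ[u/z]((ρ[a/h](S) ∪ π[z,v,a](ρ[a/g]((T ⋈[f=h] S))))) → 10

== RESULT ==
u | v | a
q | p | 7
q | p | 9
s | p | 1
s | p | 6
s | p | 9
s | s | 7
s | s | 9
s | t | 1
s | t | 6
s | t | 9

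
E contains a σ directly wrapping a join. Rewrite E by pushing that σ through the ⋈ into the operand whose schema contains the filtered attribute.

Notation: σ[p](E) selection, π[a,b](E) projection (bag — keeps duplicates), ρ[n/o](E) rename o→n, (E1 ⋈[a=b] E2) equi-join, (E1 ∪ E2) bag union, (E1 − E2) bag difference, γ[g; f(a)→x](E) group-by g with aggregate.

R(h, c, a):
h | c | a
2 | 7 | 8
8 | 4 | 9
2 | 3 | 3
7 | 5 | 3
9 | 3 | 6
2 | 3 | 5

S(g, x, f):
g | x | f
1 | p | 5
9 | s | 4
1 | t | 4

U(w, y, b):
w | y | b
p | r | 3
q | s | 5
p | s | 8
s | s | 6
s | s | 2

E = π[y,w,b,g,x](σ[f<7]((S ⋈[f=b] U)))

σ filters on f, owned by the left side.
E' = π[y,w,b,g,x]((σ[f<7](S) ⋈[f=b] U))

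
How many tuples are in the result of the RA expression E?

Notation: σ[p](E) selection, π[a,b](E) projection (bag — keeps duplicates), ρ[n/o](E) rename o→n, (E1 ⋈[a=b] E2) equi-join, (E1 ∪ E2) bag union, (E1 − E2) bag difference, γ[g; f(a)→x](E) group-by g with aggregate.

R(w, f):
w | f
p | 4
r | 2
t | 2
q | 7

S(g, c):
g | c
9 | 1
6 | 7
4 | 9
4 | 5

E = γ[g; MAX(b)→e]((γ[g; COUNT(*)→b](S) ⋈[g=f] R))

Per-node cardinality:
  S → 4
  γ[g; COUNT(*)→b](S) → 3
  R → 4
  (γ[g; COUNT(*)→b](S) ⋈[g=f] R) → 1
  γ[g; MAX(b)→e]((γ[g; COUNT(*)→b](S) ⋈[g=f] R)) → 1

|E| = 1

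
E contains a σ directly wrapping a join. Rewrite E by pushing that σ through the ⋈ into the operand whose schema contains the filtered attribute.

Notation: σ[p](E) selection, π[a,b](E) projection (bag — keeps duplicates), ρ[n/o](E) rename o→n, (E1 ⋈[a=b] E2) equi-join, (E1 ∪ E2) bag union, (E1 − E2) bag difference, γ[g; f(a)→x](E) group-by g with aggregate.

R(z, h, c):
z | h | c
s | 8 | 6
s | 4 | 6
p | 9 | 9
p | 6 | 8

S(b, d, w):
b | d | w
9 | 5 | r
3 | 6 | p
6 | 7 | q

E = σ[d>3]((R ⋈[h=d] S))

σ filters on d, owned by the right side.
E' = (R ⋈[h=d] σ[d>3](S))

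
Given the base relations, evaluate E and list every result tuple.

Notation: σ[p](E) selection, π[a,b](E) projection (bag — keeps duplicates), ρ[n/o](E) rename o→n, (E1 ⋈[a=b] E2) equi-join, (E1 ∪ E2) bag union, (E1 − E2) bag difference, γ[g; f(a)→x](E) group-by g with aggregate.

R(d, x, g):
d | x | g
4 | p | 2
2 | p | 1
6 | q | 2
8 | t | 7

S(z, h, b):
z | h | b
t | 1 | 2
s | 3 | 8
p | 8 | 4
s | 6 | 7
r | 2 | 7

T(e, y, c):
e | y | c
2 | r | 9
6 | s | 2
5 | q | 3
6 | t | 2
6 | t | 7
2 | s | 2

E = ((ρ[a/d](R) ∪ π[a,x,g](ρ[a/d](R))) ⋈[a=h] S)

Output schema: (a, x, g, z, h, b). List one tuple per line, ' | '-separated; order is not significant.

Row counts bottom-up:
  R → 4
  ρ[a/d](R) → 4
  R → 4
  ρ[a/d](R) → 4
  π[a,x,g](ρ[a/d](R)) → 4
  (ρ[a/d](R) ∪ π[a,x,g](ρ[a/d](R))) → 8
  S → 5
  ((ρ[a/d](R) ∪ π[a,x,g](ρ[a/d](R))) ⋈[a=h] S) → 6

== RESULT ==
a | x | g | z | h | b
2 | p | 1 | r | 2 | 7
2 | p | 1 | r | 2 | 7
6 | q | 2 | s | 6 | 7
6 | q | 2 | s | 6 | 7
8 | t | 7 | p | 8 | 4
8 | t | 7 | p | 8 | 4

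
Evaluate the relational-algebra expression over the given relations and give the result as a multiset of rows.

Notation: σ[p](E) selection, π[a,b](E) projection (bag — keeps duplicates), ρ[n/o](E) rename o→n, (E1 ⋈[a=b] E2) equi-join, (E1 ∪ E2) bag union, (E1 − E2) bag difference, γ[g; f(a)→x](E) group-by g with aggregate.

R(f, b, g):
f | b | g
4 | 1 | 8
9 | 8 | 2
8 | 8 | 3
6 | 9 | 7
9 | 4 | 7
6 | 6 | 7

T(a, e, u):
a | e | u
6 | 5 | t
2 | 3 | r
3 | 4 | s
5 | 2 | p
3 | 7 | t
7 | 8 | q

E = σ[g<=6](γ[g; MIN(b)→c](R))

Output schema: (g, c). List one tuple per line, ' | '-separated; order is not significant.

Per-node cardinality:
  R → 6
  γ[g; MIN(b)→c](R) → 4
  σ[g<=6](γ[g; MIN(b)→c](R)) → 2

== RESULT ==
g | c
2 | 8
3 | 8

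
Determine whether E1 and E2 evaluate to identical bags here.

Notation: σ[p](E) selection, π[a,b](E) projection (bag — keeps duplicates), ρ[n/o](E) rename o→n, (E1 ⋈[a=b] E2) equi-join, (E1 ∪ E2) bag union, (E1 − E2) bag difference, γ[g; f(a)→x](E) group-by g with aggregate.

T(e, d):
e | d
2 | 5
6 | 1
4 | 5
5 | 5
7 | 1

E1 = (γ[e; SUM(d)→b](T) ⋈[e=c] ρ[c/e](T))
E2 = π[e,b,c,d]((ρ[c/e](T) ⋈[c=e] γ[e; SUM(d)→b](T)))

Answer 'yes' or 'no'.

E1 subexpression sizes:
  T → 5
  γ[e; SUM(d)→b](T) → 5
  T → 5
  ρ[c/e](T) → 5
  (γ[e; SUM(d)→b](T) ⋈[e=c] ρ[c/e](T)) → 5
E2 subexpression sizes:
  T → 5
  ρ[c/e](T) → 5
  T → 5
  γ[e; SUM(d)→b](T) → 5
  (ρ[c/e](T) ⋈[c=e] γ[e; SUM(d)→b](T)) → 5
  π[e,b,c,d]((ρ[c/e](T) ⋈[c=e] γ[e; SUM(d)→b](T))) → 5

E1 and E2 produce the same multiset:
e | b | c | d
2 | 5 | 2 | 5
4 | 5 | 4 | 5
5 | 5 | 5 | 5
6 | 1 | 6 | 1
7 | 1 | 7 | 1

yes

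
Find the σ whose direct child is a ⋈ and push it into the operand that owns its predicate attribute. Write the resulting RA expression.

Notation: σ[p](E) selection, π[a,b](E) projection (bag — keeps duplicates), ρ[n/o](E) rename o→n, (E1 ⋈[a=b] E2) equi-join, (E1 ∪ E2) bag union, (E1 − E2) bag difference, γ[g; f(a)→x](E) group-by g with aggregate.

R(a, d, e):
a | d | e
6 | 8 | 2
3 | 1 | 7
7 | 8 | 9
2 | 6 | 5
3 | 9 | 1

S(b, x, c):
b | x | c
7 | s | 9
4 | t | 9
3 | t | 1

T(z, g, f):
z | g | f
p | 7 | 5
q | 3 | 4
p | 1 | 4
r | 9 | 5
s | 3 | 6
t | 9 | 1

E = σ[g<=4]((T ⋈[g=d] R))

σ filters on g, owned by the left side.
E' = (σ[g<=4](T) ⋈[g=d] R)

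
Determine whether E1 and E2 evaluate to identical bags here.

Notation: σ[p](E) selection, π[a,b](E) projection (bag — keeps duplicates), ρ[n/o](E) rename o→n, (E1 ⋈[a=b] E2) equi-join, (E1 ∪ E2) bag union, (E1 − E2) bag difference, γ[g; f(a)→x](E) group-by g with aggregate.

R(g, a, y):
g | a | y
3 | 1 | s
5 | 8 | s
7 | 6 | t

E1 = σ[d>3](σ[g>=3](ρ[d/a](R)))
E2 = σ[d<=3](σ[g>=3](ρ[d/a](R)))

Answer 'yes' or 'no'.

E1 row counts bottom-up:
  R → 3
  ρ[d/a](R) → 3
  σ[g>=3](ρ[d/a](R)) → 3
  σ[d>3](σ[g>=3](ρ[d/a](R))) → 2
E2 row counts bottom-up:
  R → 3
  ρ[d/a](R) → 3
  σ[g>=3](ρ[d/a](R)) → 3
  σ[d<=3](σ[g>=3](ρ[d/a](R))) → 1

E1 result:
g | d | y
5 | 8 | s
7 | 6 | t
E2 result:
g | d | y
3 | 1 | s
Witness: (7, 6, 't') appears 1× in E1 but 0× in E2.

no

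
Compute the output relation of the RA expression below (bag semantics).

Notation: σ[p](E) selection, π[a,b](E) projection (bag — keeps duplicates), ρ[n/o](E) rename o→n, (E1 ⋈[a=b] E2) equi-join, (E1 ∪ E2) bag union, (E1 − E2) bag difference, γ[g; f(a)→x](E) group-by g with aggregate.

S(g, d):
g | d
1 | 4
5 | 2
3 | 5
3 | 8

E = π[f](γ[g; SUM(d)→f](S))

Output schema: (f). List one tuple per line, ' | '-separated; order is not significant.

Subexpression sizes:
  S → 4
  γ[g; SUM(d)→f](S) → 3
  π[f](γ[g; SUM(d)→f](S)) → 3

== RESULT ==
f
2
4
13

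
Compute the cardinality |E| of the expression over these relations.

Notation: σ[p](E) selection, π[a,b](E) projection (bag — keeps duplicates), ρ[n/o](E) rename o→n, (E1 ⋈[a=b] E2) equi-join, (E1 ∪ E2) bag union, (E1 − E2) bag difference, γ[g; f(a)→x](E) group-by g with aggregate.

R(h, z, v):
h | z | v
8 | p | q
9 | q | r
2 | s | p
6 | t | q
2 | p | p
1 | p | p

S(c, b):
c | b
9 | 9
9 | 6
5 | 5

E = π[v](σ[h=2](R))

Subexpression sizes:
  R → 6
  σ[h=2](R) → 2
  π[v](σ[h=2](R)) → 2

|E| = 2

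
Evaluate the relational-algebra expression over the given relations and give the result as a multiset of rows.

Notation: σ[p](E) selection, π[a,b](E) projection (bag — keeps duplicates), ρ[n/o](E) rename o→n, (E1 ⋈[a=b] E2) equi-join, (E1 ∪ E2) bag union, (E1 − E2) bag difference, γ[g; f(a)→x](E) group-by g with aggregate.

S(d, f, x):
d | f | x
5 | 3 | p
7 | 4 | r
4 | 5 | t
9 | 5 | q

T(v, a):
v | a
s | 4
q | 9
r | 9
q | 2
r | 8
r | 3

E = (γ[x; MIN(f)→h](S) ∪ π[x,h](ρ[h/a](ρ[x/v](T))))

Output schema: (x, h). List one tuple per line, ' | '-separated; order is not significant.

Row counts bottom-up:
  S → 4
  γ[x; MIN(f)→h](S) → 4
  T → 6
  ρ[x/v](T) → 6
  ρ[h/a](ρ[x/v](T)) → 6
  π[x,h](ρ[h/a](ρ[x/v](T))) → 6
  (γ[x; MIN(f)→h](S) ∪ π[x,h](ρ[h/a](ρ[x/v](T)))) → 10

== RESULT ==
x | h
p | 3
q | 2
q | 5
q | 9
r | 3
r | 4
r | 8
r | 9
s | 4
t | 5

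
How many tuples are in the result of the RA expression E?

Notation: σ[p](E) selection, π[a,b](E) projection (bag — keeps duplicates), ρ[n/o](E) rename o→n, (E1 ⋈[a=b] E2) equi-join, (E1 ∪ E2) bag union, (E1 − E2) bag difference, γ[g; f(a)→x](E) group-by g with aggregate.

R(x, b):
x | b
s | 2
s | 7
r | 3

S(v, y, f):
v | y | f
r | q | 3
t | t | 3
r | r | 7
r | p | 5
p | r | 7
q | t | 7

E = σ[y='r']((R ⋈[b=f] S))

Per-node cardinality:
  R → 3
  S → 6
  (R ⋈[b=f] S) → 5
  σ[y='r']((R ⋈[b=f] S)) → 2

|E| = 2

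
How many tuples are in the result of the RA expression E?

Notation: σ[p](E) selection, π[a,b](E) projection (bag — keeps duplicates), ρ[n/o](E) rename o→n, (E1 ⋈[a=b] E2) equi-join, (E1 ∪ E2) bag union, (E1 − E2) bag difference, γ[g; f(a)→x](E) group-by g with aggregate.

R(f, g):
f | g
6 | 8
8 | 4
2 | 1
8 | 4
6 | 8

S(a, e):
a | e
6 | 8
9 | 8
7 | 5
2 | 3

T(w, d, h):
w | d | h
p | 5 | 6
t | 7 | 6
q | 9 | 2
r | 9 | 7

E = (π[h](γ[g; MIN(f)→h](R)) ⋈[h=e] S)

Per-node cardinality:
  R → 5
  γ[g; MIN(f)→h](R) → 3
  π[h](γ[g; MIN(f)→h](R)) → 3
  S → 4
  (π[h](γ[g; MIN(f)→h](R)) ⋈[h=e] S) → 2

|E| = 2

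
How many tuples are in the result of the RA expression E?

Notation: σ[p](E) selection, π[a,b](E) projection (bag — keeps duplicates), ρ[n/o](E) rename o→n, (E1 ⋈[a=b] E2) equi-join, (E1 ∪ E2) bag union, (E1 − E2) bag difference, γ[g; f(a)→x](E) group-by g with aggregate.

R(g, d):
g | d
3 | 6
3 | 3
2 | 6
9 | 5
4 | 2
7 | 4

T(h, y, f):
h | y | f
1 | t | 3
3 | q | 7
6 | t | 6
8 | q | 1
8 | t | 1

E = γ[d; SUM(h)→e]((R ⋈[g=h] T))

Stepwise |·|:
  R → 6
  T → 5
  (R ⋈[g=h] T) → 2
  γ[d; SUM(h)→e]((R ⋈[g=h] T)) → 2

|E| = 2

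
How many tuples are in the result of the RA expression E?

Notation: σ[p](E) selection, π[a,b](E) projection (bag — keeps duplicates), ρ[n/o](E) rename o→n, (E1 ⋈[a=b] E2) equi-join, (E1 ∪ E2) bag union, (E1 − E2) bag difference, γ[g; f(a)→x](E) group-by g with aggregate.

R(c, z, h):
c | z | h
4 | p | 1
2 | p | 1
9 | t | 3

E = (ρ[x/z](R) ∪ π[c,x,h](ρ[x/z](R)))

Subexpression sizes:
  R → 3
  ρ[x/z](R) → 3
  R → 3
  ρ[x/z](R) → 3
  π[c,x,h](ρ[x/z](R)) → 3
  (ρ[x/z](R) ∪ π[c,x,h](ρ[x/z](R))) → 6

|E| = 6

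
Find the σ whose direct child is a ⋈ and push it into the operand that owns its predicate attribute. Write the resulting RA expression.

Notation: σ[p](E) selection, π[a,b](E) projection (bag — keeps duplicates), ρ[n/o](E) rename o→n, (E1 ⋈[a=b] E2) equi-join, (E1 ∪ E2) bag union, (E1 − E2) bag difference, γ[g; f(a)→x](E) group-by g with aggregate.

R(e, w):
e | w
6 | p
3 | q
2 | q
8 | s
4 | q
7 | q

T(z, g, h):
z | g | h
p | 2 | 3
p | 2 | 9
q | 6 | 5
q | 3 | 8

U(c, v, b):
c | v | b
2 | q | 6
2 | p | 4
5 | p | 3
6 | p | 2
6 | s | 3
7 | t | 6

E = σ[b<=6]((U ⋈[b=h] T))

σ filters on b, owned by the left side.
E' = (σ[b<=6](U) ⋈[b=h] T)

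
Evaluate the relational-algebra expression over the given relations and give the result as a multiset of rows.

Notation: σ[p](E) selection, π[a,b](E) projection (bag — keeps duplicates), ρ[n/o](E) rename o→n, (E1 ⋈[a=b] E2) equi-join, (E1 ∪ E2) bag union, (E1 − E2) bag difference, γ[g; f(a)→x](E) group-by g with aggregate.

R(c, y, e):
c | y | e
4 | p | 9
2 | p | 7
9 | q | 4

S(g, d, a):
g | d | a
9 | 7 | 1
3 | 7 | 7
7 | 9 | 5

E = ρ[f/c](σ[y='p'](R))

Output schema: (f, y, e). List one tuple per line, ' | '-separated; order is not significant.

Per-node cardinality:
  R → 3
  σ[y='p'](R) → 2
  ρ[f/c](σ[y='p'](R)) → 2

== RESULT ==
f | y | e
2 | p | 7
4 | p | 9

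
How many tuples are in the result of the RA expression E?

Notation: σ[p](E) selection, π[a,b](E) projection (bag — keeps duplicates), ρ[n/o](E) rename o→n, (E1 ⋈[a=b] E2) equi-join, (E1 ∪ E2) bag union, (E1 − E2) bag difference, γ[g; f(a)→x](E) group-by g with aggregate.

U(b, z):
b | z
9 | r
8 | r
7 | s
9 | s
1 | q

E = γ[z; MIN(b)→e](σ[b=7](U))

Stepwise |·|:
  U → 5
  σ[b=7](U) → 1
  γ[z; MIN(b)→e](σ[b=7](U)) → 1

|E| = 1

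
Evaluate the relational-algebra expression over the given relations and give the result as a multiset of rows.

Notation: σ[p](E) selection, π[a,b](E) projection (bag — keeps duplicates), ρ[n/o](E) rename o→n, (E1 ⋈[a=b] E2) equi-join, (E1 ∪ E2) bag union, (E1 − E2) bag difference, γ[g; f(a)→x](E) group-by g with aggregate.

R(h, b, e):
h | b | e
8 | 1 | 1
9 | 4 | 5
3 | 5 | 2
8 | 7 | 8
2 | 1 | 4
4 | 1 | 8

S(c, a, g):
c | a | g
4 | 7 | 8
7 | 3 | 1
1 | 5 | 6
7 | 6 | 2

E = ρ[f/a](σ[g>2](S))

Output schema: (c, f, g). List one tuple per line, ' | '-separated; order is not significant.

Per-node cardinality:
  S → 4
  σ[g>2](S) → 2
  ρ[f/a](σ[g>2](S)) → 2

== RESULT ==
c | f | g
1 | 5 | 6
4 | 7 | 8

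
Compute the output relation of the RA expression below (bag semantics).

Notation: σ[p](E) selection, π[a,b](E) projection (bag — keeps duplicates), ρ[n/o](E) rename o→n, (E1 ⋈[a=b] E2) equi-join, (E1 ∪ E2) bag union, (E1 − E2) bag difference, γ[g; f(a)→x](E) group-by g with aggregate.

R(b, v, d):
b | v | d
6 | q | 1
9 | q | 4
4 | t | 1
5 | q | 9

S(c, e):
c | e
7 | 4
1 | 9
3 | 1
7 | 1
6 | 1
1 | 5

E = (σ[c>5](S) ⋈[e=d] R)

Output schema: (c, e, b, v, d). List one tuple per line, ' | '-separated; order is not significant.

Per-node cardinality:
  S → 6
  σ[c>5](S) → 3
  R → 4
  (σ[c>5](S) ⋈[e=d] R) → 5

== RESULT ==
c | e | b | v | d
6 | 1 | 4 | t | 1
6 | 1 | 6 | q | 1
7 | 1 | 4 | t | 1
7 | 1 | 6 | q | 1
7 | 4 | 9 | q | 4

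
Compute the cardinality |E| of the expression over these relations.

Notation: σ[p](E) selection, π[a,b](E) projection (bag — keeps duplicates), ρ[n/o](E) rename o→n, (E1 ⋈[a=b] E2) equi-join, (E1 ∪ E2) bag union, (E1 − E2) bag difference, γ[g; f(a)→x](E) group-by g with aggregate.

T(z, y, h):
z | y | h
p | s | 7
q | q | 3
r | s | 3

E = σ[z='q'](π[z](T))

Subexpression sizes:
  T → 3
  π[z](T) → 3
  σ[z='q'](π[z](T)) → 1

|E| = 1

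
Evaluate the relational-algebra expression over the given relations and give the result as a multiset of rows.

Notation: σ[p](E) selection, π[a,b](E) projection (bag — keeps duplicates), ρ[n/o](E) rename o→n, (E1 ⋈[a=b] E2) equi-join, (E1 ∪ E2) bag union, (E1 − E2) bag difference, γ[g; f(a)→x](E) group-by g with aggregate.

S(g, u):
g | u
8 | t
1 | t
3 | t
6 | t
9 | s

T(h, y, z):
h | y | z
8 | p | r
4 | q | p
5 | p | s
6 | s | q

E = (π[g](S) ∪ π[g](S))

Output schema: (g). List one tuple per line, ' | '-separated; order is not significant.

Subexpression sizes:
  S → 5
  π[g](S) → 5
  S → 5
  π[g](S) → 5
  (π[g](S) ∪ π[g](S)) → 10

== RESULT ==
g
1
1
3
3
6
6
8
8
9
9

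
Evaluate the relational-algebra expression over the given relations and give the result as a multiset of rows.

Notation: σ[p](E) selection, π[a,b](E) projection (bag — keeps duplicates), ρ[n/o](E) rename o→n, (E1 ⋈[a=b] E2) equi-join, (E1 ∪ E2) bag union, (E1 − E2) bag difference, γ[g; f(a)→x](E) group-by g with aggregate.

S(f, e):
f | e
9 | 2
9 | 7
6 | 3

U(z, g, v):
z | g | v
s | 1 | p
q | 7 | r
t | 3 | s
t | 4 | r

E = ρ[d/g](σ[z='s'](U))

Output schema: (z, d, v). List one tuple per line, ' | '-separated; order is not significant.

Stepwise |·|:
  U → 4
  σ[z='s'](U) → 1
  ρ[d/g](σ[z='s'](U)) → 1

== RESULT ==
z | d | v
s | 1 | p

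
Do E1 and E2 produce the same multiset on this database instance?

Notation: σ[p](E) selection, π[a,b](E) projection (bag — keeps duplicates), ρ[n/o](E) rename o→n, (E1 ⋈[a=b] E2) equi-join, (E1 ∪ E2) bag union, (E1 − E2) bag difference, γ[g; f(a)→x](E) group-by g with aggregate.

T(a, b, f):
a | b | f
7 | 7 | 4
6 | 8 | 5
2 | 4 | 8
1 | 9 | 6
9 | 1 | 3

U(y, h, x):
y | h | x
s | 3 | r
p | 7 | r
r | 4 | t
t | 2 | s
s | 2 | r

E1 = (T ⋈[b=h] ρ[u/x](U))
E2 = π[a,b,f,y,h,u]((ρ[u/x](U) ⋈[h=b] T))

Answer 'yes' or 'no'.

E1 subexpression sizes:
  T → 5
  U → 5
  ρ[u/x](U) → 5
  (T ⋈[b=h] ρ[u/x](U)) → 2
E2 subexpression sizes:
  U → 5
  ρ[u/x](U) → 5
  T → 5
  (ρ[u/x](U) ⋈[h=b] T) → 2
  π[a,b,f,y,h,u]((ρ[u/x](U) ⋈[h=b] T)) → 2

E1 and E2 produce the same multiset:
a | b | f | y | h | u
2 | 4 | 8 | r | 4 | t
7 | 7 | 4 | p | 7 | r

yes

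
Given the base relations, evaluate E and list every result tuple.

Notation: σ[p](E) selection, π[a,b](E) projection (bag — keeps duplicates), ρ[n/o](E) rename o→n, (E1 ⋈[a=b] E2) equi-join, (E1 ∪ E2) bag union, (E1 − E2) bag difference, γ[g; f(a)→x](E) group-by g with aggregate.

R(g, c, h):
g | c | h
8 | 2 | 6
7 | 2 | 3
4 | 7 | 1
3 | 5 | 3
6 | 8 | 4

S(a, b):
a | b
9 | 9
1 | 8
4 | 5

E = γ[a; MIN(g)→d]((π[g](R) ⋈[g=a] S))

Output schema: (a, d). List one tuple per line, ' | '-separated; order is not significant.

Row counts bottom-up:
  R → 5
  π[g](R) → 5
  S → 3
  (π[g](R) ⋈[g=a] S) → 1
  γ[a; MIN(g)→d]((π[g](R) ⋈[g=a] S)) → 1

== RESULT ==
a | d
4 | 4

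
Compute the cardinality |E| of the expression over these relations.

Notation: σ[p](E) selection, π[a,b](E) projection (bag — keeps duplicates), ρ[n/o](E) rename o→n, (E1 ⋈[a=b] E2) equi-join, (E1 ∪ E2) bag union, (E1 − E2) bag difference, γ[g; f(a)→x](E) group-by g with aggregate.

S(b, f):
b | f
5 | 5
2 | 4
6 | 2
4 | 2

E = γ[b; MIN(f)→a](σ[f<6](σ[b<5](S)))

Subexpression sizes:
  S → 4
  σ[b<5](S) → 2
  σ[f<6](σ[b<5](S)) → 2
  γ[b; MIN(f)→a](σ[f<6](σ[b<5](S))) → 2

|E| = 2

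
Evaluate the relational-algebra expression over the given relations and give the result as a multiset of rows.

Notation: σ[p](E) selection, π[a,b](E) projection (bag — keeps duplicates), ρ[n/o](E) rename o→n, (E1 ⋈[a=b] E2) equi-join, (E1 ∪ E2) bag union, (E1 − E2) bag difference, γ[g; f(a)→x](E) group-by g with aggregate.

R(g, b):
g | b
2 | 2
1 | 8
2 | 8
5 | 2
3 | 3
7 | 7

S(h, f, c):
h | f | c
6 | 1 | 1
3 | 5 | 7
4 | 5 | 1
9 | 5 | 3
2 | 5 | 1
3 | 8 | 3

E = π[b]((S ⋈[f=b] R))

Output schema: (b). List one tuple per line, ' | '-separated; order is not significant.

Stepwise |·|:
  S → 6
  R → 6
  (S ⋈[f=b] R) → 2
  π[b]((S ⋈[f=b] R)) → 2

== RESULT ==
b
8
8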